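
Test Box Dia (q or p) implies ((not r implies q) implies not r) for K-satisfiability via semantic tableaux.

1. Box Dia (q or p) implies ((not r implies q) implies not r), u
2. (not r implies q) implies not r, u
3. not r, u

Yes, satisfiable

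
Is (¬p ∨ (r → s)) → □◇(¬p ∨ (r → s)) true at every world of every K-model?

Invalid (countermodel exists)

Tableau for the negation ¬((¬p ∨ (r → s)) → □◇(¬p ∨ (r → s))):
1. ¬((¬p ∨ (r → s)) → □◇(¬p ∨ (r → s))), w0
2. ¬p ∨ (r → s), w0
3. ¬□◇(¬p ∨ (r → s)), w0
4. r → s, w0
5. s, w0
6. ¬◇(¬p ∨ (r → s)), w1
Accessibility: w0Rw1
The negation has an open branch (countermodel exists).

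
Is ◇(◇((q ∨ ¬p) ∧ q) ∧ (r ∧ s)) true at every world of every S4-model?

Not valid

Tableau for the negation ¬◇(◇((q ∨ ¬p) ∧ q) ∧ (r ∧ s)):
1. ¬◇(◇((q ∨ ¬p) ∧ q) ∧ (r ∧ s)), w0
2. ¬(◇((q ∨ ¬p) ∧ q) ∧ (r ∧ s)), w0
3. ¬(r ∧ s), w0
4. ¬s, w0
Accessibility: w0Rw0
The negation has an open branch (countermodel exists).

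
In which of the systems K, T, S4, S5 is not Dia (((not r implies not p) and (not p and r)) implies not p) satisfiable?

K-tableau for the formula:
1. not Dia (((not r implies not p) and (not p and r)) implies not p), u
Complete open branch: satisfiable in K.
T-tableau for the formula:
1. not Dia (((not r implies not p) and (not p and r)) implies not p), u
2. not (((not r implies not p) and (not p and r)) implies not p), u   [neg-Dia-rule on 1 via uRu]
3. (not r implies not p) and (not p and r), u   [neg-implies-rule on 2]
4. p, u   [neg-implies-rule on 2]
5. not r implies not p, u   [and-rule on 3]
6. not p and r, u   [and-rule on 3]
7. not p, u   [and-rule on 6]
8. r, u   [and-rule on 6]
Accessibility: uRu
Branch closes: p and not p both at u.
Every branch closes (one shown): unsatisfiable in T, hence also in S4, S5 (every S4/S5-frame is a T-frame).

K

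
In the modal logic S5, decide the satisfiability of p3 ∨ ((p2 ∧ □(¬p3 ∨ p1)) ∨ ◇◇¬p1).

Satisfiable (open branch found)

1. p3 ∨ ((p2 ∧ □(¬p3 ∨ p1)) ∨ ◇◇¬p1), w0
2. (p2 ∧ □(¬p3 ∨ p1)) ∨ ◇◇¬p1, w0
3. ◇◇¬p1, w0
4. ◇¬p1, w1
5. ¬p1, w2
Accessibility: w0Rw0, w0Rw1, w0Rw2, w1Rw0, w1Rw1, w1Rw2, w2Rw0, w2Rw1, w2Rw2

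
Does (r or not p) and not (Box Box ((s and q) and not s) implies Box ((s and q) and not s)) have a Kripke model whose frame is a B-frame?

1. (r or not p) and not (Box Box ((s and q) and not s) implies Box ((s and q) and not s)), w0
2. r or not p, w0   [and-rule on 1]
3. not (Box Box ((s and q) and not s) implies Box ((s and q) and not s)), w0   [and-rule on 1]
4. Box Box ((s and q) and not s), w0   [neg-implies-rule on 3]
5. not Box ((s and q) and not s), w0   [neg-implies-rule on 3]
6. Box ((s and q) and not s), w0   [Box-rule on 4 via w0Rw0]
7. (s and q) and not s, w0   [Box-rule on 6 via w0Rw0]
8. s and q, w0   [and-rule on 7]
9. not s, w0   [and-rule on 7]
10. s, w0   [and-rule on 8]
11. q, w0   [and-rule on 8]
Accessibility: w0Rw0
Branch closes: s and not s both at w0.
All branches of the tableau close; one closing branch shown above.

Unsatisfiable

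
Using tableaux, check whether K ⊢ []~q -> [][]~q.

Not valid

Tableau for the negation ~([]~q -> [][]~q):
1. ~([]~q -> [][]~q), u
2. []~q, u
3. ~[][]~q, u
4. ~[]~q, v
5. ~q, v
6. q, w
Accessibility: uRv, vRw
The negation has an open branch (countermodel exists).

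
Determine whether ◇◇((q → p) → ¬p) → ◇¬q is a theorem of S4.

Tableau for the negation ¬(◇◇((q → p) → ¬p) → ◇¬q):
1. ¬(◇◇((q → p) → ¬p) → ◇¬q), 0
2. ◇◇((q → p) → ¬p), 0   [¬→-rule on 1]
3. ¬◇¬q, 0   [¬→-rule on 1]
4. q, 0   [¬◇-rule on 3 via 0R0]
5. ◇((q → p) → ¬p), 1   [◇-rule on 2: fresh world 1, 0R1]
6. q, 1   [¬◇-rule on 3 via 0R1]
7. (q → p) → ¬p, 2   [◇-rule on 5: fresh world 2, 1R2]
8. q, 2   [¬◇-rule on 3 via 0R2]
9. ¬p, 2   [→-rule on 7 (branches; this branch)]
Accessibility: 0R0, 0R1, 0R2, 1R1, 1R2, 2R2
The negation has an open branch (countermodel exists).

Invalid (countermodel exists)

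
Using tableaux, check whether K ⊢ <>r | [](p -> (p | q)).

Tableau for the negation ~(<>r | [](p -> (p | q))):
1. ~(<>r | [](p -> (p | q))), 0
2. ~<>r, 0   [~|-rule on 1]
3. ~[](p -> (p | q)), 0   [~|-rule on 1]
4. ~(p -> (p | q)), 1   [~[]-rule on 3: fresh world 1, 0R1]
5. p, 1   [~->-rule on 4]
6. ~(p | q), 1   [~->-rule on 4]
7. ~p, 1   [~|-rule on 6]
8. ~q, 1   [~|-rule on 6]
Accessibility: 0R1
Branch closes: p and ~p both at 1.
Every branch of the negation's tableau closes; the branch above is one of them.

Yes, valid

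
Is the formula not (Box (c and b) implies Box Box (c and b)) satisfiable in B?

Satisfiable

1. not (Box (c and b) implies Box Box (c and b)), w0
2. Box (c and b), w0
3. not Box Box (c and b), w0
4. c and b, w0
5. c, w0
6. b, w0
7. not Box (c and b), w1
8. c and b, w1
9. c, w1
10. b, w1
11. not (c and b), w2
12. not b, w2
Accessibility: w0Rw0, w0Rw1, w1Rw0, w1Rw1, w1Rw2, w2Rw1, w2Rw2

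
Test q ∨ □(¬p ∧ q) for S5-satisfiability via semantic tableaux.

Satisfiable (open branch found)

1. q ∨ □(¬p ∧ q), 0
2. □(¬p ∧ q), 0
3. ¬p ∧ q, 0
4. ¬p, 0
5. q, 0
Accessibility: 0R0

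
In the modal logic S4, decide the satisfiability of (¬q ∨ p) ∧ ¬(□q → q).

No, unsatisfiable

1. (¬q ∨ p) ∧ ¬(□q → q), 0
2. ¬q ∨ p, 0
3. ¬(□q → q), 0
4. □q, 0
5. ¬q, 0
6. q, 0
Accessibility: 0R0
Branch closes: q and ¬q both at 0.
All branches of the tableau close; one closing branch shown above.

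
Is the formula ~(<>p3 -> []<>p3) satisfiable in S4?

Satisfiable

1. ~(<>p3 -> []<>p3), u
2. <>p3, u
3. ~[]<>p3, u
4. p3, v
5. ~<>p3, w
6. ~p3, w
Accessibility: uRu, uRv, uRw, vRv, wRw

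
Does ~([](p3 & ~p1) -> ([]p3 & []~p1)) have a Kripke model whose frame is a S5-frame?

No, unsatisfiable

1. ~([](p3 & ~p1) -> ([]p3 & []~p1)), 0
2. [](p3 & ~p1), 0
3. ~([]p3 & []~p1), 0
4. p3 & ~p1, 0
5. p3, 0
6. ~p1, 0
7. ~[]~p1, 0
8. p1, 1
9. p3 & ~p1, 1
10. p3, 1
11. ~p1, 1
Accessibility: 0R0, 0R1, 1R0, 1R1
Branch closes: p1 and ~p1 both at 1.
Every branch closes; the branch above is one of them.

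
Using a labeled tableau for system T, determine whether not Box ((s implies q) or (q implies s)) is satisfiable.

1. not Box ((s implies q) or (q implies s)), w0
2. not ((s implies q) or (q implies s)), w1
3. not (s implies q), w1
4. not (q implies s), w1
5. s, w1
6. not q, w1
7. q, w1
8. not s, w1
Accessibility: w0Rw0, w0Rw1, w1Rw1
Branch closes: q and not q both at w1.
(One branch shown.) All branches close.

Unsatisfiable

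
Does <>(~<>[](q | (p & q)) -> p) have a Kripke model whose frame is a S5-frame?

Satisfiable (open branch found)

1. <>(~<>[](q | (p & q)) -> p), u
2. ~<>[](q | (p & q)) -> p, v   [<>-rule on 1: fresh world v, uRv]
3. p, v   [->-rule on 2 (branches; this branch)]
Accessibility: uRu, uRv, vRu, vRv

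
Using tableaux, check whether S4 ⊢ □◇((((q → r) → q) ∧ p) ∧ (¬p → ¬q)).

Not valid

Tableau for the negation ¬□◇((((q → r) → q) ∧ p) ∧ (¬p → ¬q)):
1. ¬□◇((((q → r) → q) ∧ p) ∧ (¬p → ¬q)), 0
2. ¬◇((((q → r) → q) ∧ p) ∧ (¬p → ¬q)), 1   [¬□-rule on 1: fresh world 1, 0R1]
3. ¬((((q → r) → q) ∧ p) ∧ (¬p → ¬q)), 1   [¬◇-rule on 2 via 1R1]
4. ¬(¬p → ¬q), 1   [¬∧-rule on 3 (branches; this branch)]
5. ¬p, 1   [¬→-rule on 4]
6. q, 1   [¬→-rule on 4]
Accessibility: 0R0, 0R1, 1R1
The negation has an open branch (countermodel exists).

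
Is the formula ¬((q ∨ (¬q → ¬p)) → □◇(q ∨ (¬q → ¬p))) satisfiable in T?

1. ¬((q ∨ (¬q → ¬p)) → □◇(q ∨ (¬q → ¬p))), 0
2. q ∨ (¬q → ¬p), 0   [¬→-rule on 1]
3. ¬□◇(q ∨ (¬q → ¬p)), 0   [¬→-rule on 1]
4. ¬q → ¬p, 0   [∨-rule on 2 (branches; this branch)]
5. ¬p, 0   [→-rule on 4 (branches; this branch)]
6. ¬◇(q ∨ (¬q → ¬p)), 1   [¬□-rule on 3: fresh world 1, 0R1]
7. ¬(q ∨ (¬q → ¬p)), 1   [¬◇-rule on 6 via 1R1]
8. ¬q, 1   [¬∨-rule on 7]
9. ¬(¬q → ¬p), 1   [¬∨-rule on 7]
10. p, 1   [¬→-rule on 9]
Accessibility: 0R0, 0R1, 1R1

Yes, satisfiable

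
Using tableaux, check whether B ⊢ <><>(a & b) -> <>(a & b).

Invalid (countermodel exists)

Tableau for the negation ~(<><>(a & b) -> <>(a & b)):
1. ~(<><>(a & b) -> <>(a & b)), u
2. <><>(a & b), u   [~->-rule on 1]
3. ~<>(a & b), u   [~->-rule on 1]
4. ~(a & b), u   [~<>-rule on 3 via uRu]
5. ~b, u   [~&-rule on 4 (branches; this branch)]
6. <>(a & b), v   [<>-rule on 2: fresh world v, uRv]
7. ~(a & b), v   [~<>-rule on 3 via uRv]
8. ~b, v   [~&-rule on 7 (branches; this branch)]
9. a & b, w   [<>-rule on 6: fresh world w, vRw]
10. a, w   [&-rule on 9]
11. b, w   [&-rule on 9]
Accessibility: uRu, uRv, vRu, vRv, vRw, wRv, wRw
The negation has an open branch (countermodel exists).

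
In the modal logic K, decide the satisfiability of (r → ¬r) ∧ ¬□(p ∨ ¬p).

Unsatisfiable

1. (r → ¬r) ∧ ¬□(p ∨ ¬p), u
2. r → ¬r, u   [∧-rule on 1]
3. ¬□(p ∨ ¬p), u   [∧-rule on 1]
4. ¬r, u   [→-rule on 2 (branches; this branch)]
5. ¬(p ∨ ¬p), v   [¬□-rule on 3: fresh world v, uRv]
6. ¬p, v   [¬∨-rule on 5]
7. p, v   [¬∨-rule on 5]
Accessibility: uRv
Branch closes: p and ¬p both at v.
All branches of the tableau close; one closing branch shown above.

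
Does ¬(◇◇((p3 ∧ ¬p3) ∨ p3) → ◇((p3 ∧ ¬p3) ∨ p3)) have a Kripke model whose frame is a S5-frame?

No, unsatisfiable

1. ¬(◇◇((p3 ∧ ¬p3) ∨ p3) → ◇((p3 ∧ ¬p3) ∨ p3)), w0
2. ◇◇((p3 ∧ ¬p3) ∨ p3), w0
3. ¬◇((p3 ∧ ¬p3) ∨ p3), w0
4. ¬((p3 ∧ ¬p3) ∨ p3), w0
5. ¬(p3 ∧ ¬p3), w0
6. ¬p3, w0
7. ◇((p3 ∧ ¬p3) ∨ p3), w1
8. ¬((p3 ∧ ¬p3) ∨ p3), w1
9. ¬(p3 ∧ ¬p3), w1
10. ¬p3, w1
11. (p3 ∧ ¬p3) ∨ p3, w2
12. ¬((p3 ∧ ¬p3) ∨ p3), w2
13. ¬(p3 ∧ ¬p3), w2
14. ¬p3, w2
15. p3 ∧ ¬p3, w2
16. p3, w2
Accessibility: w0Rw0, w0Rw1, w0Rw2, w1Rw0, w1Rw1, w1Rw2, w2Rw0, w2Rw1, w2Rw2
Branch closes: p3 and ¬p3 both at w2.
(One branch shown.) All branches close.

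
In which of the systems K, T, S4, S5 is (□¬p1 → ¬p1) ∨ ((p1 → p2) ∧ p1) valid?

T, S4, S5

K-tableau for the negation ¬((□¬p1 → ¬p1) ∨ ((p1 → p2) ∧ p1)):
1. ¬((□¬p1 → ¬p1) ∨ ((p1 → p2) ∧ p1)), 0
2. ¬(□¬p1 → ¬p1), 0   [¬∨-rule on 1]
3. ¬((p1 → p2) ∧ p1), 0   [¬∨-rule on 1]
4. □¬p1, 0   [¬→-rule on 2]
5. p1, 0   [¬→-rule on 2]
6. ¬(p1 → p2), 0   [¬∧-rule on 3 (branches; this branch)]
7. ¬p2, 0   [¬→-rule on 6]
Complete open branch: countermodel on a K-frame, so not valid in K.
T-tableau for the negation ¬((□¬p1 → ¬p1) ∨ ((p1 → p2) ∧ p1)):
1. ¬((□¬p1 → ¬p1) ∨ ((p1 → p2) ∧ p1)), 0
2. ¬(□¬p1 → ¬p1), 0   [¬∨-rule on 1]
3. ¬((p1 → p2) ∧ p1), 0   [¬∨-rule on 1]
4. □¬p1, 0   [¬→-rule on 2]
5. p1, 0   [¬→-rule on 2]
6. ¬p1, 0   [□-rule on 4 via 0R0]
Accessibility: 0R0
Branch closes: p1 and ¬p1 both at 0.
Every branch closes (one shown): valid in T, hence also in S4, S5 (every theorem of T is a theorem of S4 and S5).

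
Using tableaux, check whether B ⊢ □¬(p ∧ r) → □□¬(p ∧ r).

Invalid (countermodel exists)

Tableau for the negation ¬(□¬(p ∧ r) → □□¬(p ∧ r)):
1. ¬(□¬(p ∧ r) → □□¬(p ∧ r)), 0
2. □¬(p ∧ r), 0
3. ¬□□¬(p ∧ r), 0
4. ¬(p ∧ r), 0
5. ¬r, 0
6. ¬□¬(p ∧ r), 1
7. ¬(p ∧ r), 1
8. ¬r, 1
9. p ∧ r, 2
10. p, 2
11. r, 2
Accessibility: 0R0, 0R1, 1R0, 1R1, 1R2, 2R1, 2R2
The negation has an open branch (countermodel exists).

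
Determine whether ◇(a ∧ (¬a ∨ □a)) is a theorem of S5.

Tableau for the negation ¬◇(a ∧ (¬a ∨ □a)):
1. ¬◇(a ∧ (¬a ∨ □a)), w0
2. ¬(a ∧ (¬a ∨ □a)), w0
3. ¬(¬a ∨ □a), w0
4. a, w0
5. ¬□a, w0
6. ¬a, w1
7. ¬(a ∧ (¬a ∨ □a)), w1
Accessibility: w0Rw0, w0Rw1, w1Rw0, w1Rw1
The negation has an open branch (countermodel exists).

Invalid (countermodel exists)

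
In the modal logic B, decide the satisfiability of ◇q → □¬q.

Satisfiable

1. ◇q → □¬q, 0
2. □¬q, 0   [→-rule on 1 (branches; this branch)]
3. ¬q, 0   [□-rule on 2 via 0R0]
Accessibility: 0R0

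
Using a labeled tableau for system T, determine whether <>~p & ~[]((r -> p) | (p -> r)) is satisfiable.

1. <>~p & ~[]((r -> p) | (p -> r)), 0
2. <>~p, 0
3. ~[]((r -> p) | (p -> r)), 0
4. ~p, 1
5. ~((r -> p) | (p -> r)), 2
6. ~(r -> p), 2
7. ~(p -> r), 2
8. r, 2
9. ~p, 2
10. p, 2
11. ~r, 2
Accessibility: 0R0, 0R1, 0R2, 1R1, 2R2
Branch closes: p and ~p both at 2.
(One branch shown.) All branches close.

No, unsatisfiable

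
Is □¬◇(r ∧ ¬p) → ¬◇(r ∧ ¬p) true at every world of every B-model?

Yes, valid

Tableau for the negation ¬(□¬◇(r ∧ ¬p) → ¬◇(r ∧ ¬p)):
1. ¬(□¬◇(r ∧ ¬p) → ¬◇(r ∧ ¬p)), 0
2. □¬◇(r ∧ ¬p), 0   [¬→-rule on 1]
3. ◇(r ∧ ¬p), 0   [¬→-rule on 1]
4. ¬◇(r ∧ ¬p), 0   [□-rule on 2 via 0R0]
5. ¬(r ∧ ¬p), 0   [¬◇-rule on 4 via 0R0]
6. p, 0   [¬∧-rule on 5 (branches; this branch)]
7. r ∧ ¬p, 1   [◇-rule on 3: fresh world 1, 0R1]
8. r, 1   [∧-rule on 7]
9. ¬p, 1   [∧-rule on 7]
10. ¬◇(r ∧ ¬p), 1   [□-rule on 2 via 0R1]
11. ¬(r ∧ ¬p), 1   [¬◇-rule on 4 via 0R1]
12. p, 1   [¬∧-rule on 11 (branches; this branch)]
Accessibility: 0R0, 0R1, 1R0, 1R1
Branch closes: p and ¬p both at 1.
All branches of the negation close; one closing branch shown above.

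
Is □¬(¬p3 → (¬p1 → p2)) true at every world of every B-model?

No, not valid

Tableau for the negation ¬□¬(¬p3 → (¬p1 → p2)):
1. ¬□¬(¬p3 → (¬p1 → p2)), u
2. ¬p3 → (¬p1 → p2), v
3. ¬p1 → p2, v
4. p2, v
Accessibility: uRu, uRv, vRu, vRv
The negation has an open branch (countermodel exists).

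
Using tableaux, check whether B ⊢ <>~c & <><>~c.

Tableau for the negation ~(<>~c & <><>~c):
1. ~(<>~c & <><>~c), u
2. ~<><>~c, u
3. ~<>~c, u
4. c, u
Accessibility: uRu
The negation has an open branch (countermodel exists).

Not valid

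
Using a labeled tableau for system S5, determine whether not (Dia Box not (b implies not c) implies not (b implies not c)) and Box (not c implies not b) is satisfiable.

1. not (Dia Box not (b implies not c) implies not (b implies not c)) and Box (not c implies not b), u
2. not (Dia Box not (b implies not c) implies not (b implies not c)), u
3. Box (not c implies not b), u
4. Dia Box not (b implies not c), u
5. b implies not c, u
6. not c implies not b, u
7. not c, u
8. not b, u
9. Box not (b implies not c), v
10. not c implies not b, v
11. not (b implies not c), u
12. b, u
13. c, u
Accessibility: uRu, uRv, vRu, vRv
Branch closes: b and not b both at u.
(One branch shown.) All branches close.

No, unsatisfiable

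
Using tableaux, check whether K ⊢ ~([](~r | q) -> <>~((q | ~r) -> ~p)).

Tableau for the negation [](~r | q) -> <>~((q | ~r) -> ~p):
1. [](~r | q) -> <>~((q | ~r) -> ~p), u
2. <>~((q | ~r) -> ~p), u   [->-rule on 1 (branches; this branch)]
3. ~((q | ~r) -> ~p), v   [<>-rule on 2: fresh world v, uRv]
4. q | ~r, v   [~->-rule on 3]
5. p, v   [~->-rule on 3]
6. ~r, v   [|-rule on 4 (branches; this branch)]
Accessibility: uRv
The negation has an open branch (countermodel exists).

No, not valid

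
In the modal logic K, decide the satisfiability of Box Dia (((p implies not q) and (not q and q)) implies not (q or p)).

Satisfiable

1. Box Dia (((p implies not q) and (not q and q)) implies not (q or p)), w0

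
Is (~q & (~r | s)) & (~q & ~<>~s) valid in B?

No, not valid

Tableau for the negation ~((~q & (~r | s)) & (~q & ~<>~s)):
1. ~((~q & (~r | s)) & (~q & ~<>~s)), u
2. ~(~q & ~<>~s), u   [~&-rule on 1 (branches; this branch)]
3. <>~s, u   [~&-rule on 2 (branches; this branch)]
4. ~s, v   [<>-rule on 3: fresh world v, uRv]
Accessibility: uRu, uRv, vRu, vRv
The negation has an open branch (countermodel exists).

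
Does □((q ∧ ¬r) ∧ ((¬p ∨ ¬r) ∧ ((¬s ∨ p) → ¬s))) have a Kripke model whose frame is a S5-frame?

1. □((q ∧ ¬r) ∧ ((¬p ∨ ¬r) ∧ ((¬s ∨ p) → ¬s))), u
2. (q ∧ ¬r) ∧ ((¬p ∨ ¬r) ∧ ((¬s ∨ p) → ¬s)), u
3. q ∧ ¬r, u
4. (¬p ∨ ¬r) ∧ ((¬s ∨ p) → ¬s), u
5. q, u
6. ¬r, u
7. ¬p ∨ ¬r, u
8. (¬s ∨ p) → ¬s, u
9. ¬s, u
Accessibility: uRu

Yes, satisfiable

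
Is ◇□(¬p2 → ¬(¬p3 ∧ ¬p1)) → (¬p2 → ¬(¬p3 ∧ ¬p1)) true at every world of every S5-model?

Tableau for the negation ¬(◇□(¬p2 → ¬(¬p3 ∧ ¬p1)) → (¬p2 → ¬(¬p3 ∧ ¬p1))):
1. ¬(◇□(¬p2 → ¬(¬p3 ∧ ¬p1)) → (¬p2 → ¬(¬p3 ∧ ¬p1))), u
2. ◇□(¬p2 → ¬(¬p3 ∧ ¬p1)), u
3. ¬(¬p2 → ¬(¬p3 ∧ ¬p1)), u
4. ¬p2, u
5. ¬p3 ∧ ¬p1, u
6. ¬p3, u
7. ¬p1, u
8. □(¬p2 → ¬(¬p3 ∧ ¬p1)), v
9. ¬p2 → ¬(¬p3 ∧ ¬p1), u
10. ¬p2 → ¬(¬p3 ∧ ¬p1), v
11. ¬(¬p3 ∧ ¬p1), u
12. ¬(¬p3 ∧ ¬p1), v
13. p1, u
Accessibility: uRu, uRv, vRu, vRv
Branch closes: p1 and ¬p1 both at u.
All branches of the negation close; one closing branch shown above.

Valid in S5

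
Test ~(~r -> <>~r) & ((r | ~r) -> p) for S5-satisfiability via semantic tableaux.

1. ~(~r -> <>~r) & ((r | ~r) -> p), u
2. ~(~r -> <>~r), u   [&-rule on 1]
3. (r | ~r) -> p, u   [&-rule on 1]
4. ~r, u   [~->-rule on 2]
5. ~<>~r, u   [~->-rule on 2]
6. r, u   [~<>-rule on 5 via uRu]
Accessibility: uRu
Branch closes: r and ~r both at u.
(One branch shown.) All branches close.

Unsatisfiable (every branch closes)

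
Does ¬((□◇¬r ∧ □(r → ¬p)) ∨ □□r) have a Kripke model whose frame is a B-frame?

Satisfiable

1. ¬((□◇¬r ∧ □(r → ¬p)) ∨ □□r), u
2. ¬(□◇¬r ∧ □(r → ¬p)), u   [¬∨-rule on 1]
3. ¬□□r, u   [¬∨-rule on 1]
4. ¬□(r → ¬p), u   [¬∧-rule on 2 (branches; this branch)]
5. ¬□r, v   [¬□-rule on 3: fresh world v, uRv]
6. ¬(r → ¬p), w   [¬□-rule on 4: fresh world w, uRw]
7. r, w   [¬→-rule on 6]
8. p, w   [¬→-rule on 6]
9. ¬r, x   [¬□-rule on 5: fresh world x, vRx]
Accessibility: uRu, uRv, uRw, vRu, vRv, vRx, wRu, wRw, xRv, xRx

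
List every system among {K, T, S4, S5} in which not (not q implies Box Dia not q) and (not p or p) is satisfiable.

K, T, S4

S5-tableau for the formula:
1. not (not q implies Box Dia not q) and (not p or p), u
2. not (not q implies Box Dia not q), u
3. not p or p, u
4. not q, u
5. not Box Dia not q, u
6. p, u
7. not Dia not q, v
8. q, u
Accessibility: uRu, uRv, vRu, vRv
Branch closes: q and not q both at u.
Every branch closes (one shown): unsatisfiable in S5.
S4-tableau for the formula:
1. not (not q implies Box Dia not q) and (not p or p), u
2. not (not q implies Box Dia not q), u
3. not p or p, u
4. not q, u
5. not Box Dia not q, u
6. p, u
7. not Dia not q, v
8. q, v
Accessibility: uRu, uRv, vRv
Complete open branch: satisfiable in S4, hence also in K, T (this S4-model is also a K-model and a T-model).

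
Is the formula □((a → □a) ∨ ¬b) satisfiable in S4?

1. □((a → □a) ∨ ¬b), u
2. (a → □a) ∨ ¬b, u
3. ¬b, u
Accessibility: uRu

Satisfiable (open branch found)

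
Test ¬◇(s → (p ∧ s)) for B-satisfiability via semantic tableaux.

1. ¬◇(s → (p ∧ s)), u
2. ¬(s → (p ∧ s)), u
3. s, u
4. ¬(p ∧ s), u
5. ¬p, u
Accessibility: uRu

Yes, satisfiable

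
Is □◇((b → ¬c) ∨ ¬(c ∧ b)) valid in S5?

Tableau for the negation ¬□◇((b → ¬c) ∨ ¬(c ∧ b)):
1. ¬□◇((b → ¬c) ∨ ¬(c ∧ b)), u
2. ¬◇((b → ¬c) ∨ ¬(c ∧ b)), v
3. ¬((b → ¬c) ∨ ¬(c ∧ b)), u
4. ¬(b → ¬c), u
5. c ∧ b, u
6. b, u
7. c, u
8. ¬((b → ¬c) ∨ ¬(c ∧ b)), v
9. ¬(b → ¬c), v
10. c ∧ b, v
11. b, v
12. c, v
Accessibility: uRu, uRv, vRu, vRv
The negation has an open branch (countermodel exists).

Not valid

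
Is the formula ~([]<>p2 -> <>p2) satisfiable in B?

Unsatisfiable

1. ~([]<>p2 -> <>p2), u
2. []<>p2, u   [~->-rule on 1]
3. ~<>p2, u   [~->-rule on 1]
4. <>p2, u   [[]-rule on 2 via uRu]
5. ~p2, u   [~<>-rule on 3 via uRu]
6. p2, v   [<>-rule on 4: fresh world v, uRv]
7. <>p2, v   [[]-rule on 2 via uRv]
8. ~p2, v   [~<>-rule on 3 via uRv]
Accessibility: uRu, uRv, vRu, vRv
Branch closes: p2 and ~p2 both at v.
All branches of the tableau close; one closing branch shown above.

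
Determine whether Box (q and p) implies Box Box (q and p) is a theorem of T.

Tableau for the negation not (Box (q and p) implies Box Box (q and p)):
1. not (Box (q and p) implies Box Box (q and p)), w0
2. Box (q and p), w0   [neg-implies-rule on 1]
3. not Box Box (q and p), w0   [neg-implies-rule on 1]
4. q and p, w0   [Box-rule on 2 via w0Rw0]
5. q, w0   [and-rule on 4]
6. p, w0   [and-rule on 4]
7. not Box (q and p), w1   [neg-Box-rule on 3: fresh world w1, w0Rw1]
8. q and p, w1   [Box-rule on 2 via w0Rw1]
9. q, w1   [and-rule on 8]
10. p, w1   [and-rule on 8]
11. not (q and p), w2   [neg-Box-rule on 7: fresh world w2, w1Rw2]
12. not p, w2   [neg-and-rule on 11 (branches; this branch)]
Accessibility: w0Rw0, w0Rw1, w1Rw1, w1Rw2, w2Rw2
The negation has an open branch (countermodel exists).

No, not valid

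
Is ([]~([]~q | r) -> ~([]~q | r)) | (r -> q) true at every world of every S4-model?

Yes, valid

Tableau for the negation ~(([]~([]~q | r) -> ~([]~q | r)) | (r -> q)):
1. ~(([]~([]~q | r) -> ~([]~q | r)) | (r -> q)), 0
2. ~([]~([]~q | r) -> ~([]~q | r)), 0
3. ~(r -> q), 0
4. []~([]~q | r), 0
5. []~q | r, 0
6. r, 0
7. ~q, 0
8. ~([]~q | r), 0
9. ~[]~q, 0
10. ~r, 0
Accessibility: 0R0
Branch closes: r and ~r both at 0.
Every branch of the negation's tableau closes; the branch above is one of them.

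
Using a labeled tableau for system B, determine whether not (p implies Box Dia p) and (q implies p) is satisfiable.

1. not (p implies Box Dia p) and (q implies p), u
2. not (p implies Box Dia p), u
3. q implies p, u
4. p, u
5. not Box Dia p, u
6. not Dia p, v
7. not p, u
Accessibility: uRu, uRv, vRu, vRv
Branch closes: p and not p both at u.
Every branch closes; the branch above is one of them.

Unsatisfiable (every branch closes)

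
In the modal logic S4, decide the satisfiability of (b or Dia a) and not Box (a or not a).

No, unsatisfiable

1. (b or Dia a) and not Box (a or not a), 0
2. b or Dia a, 0
3. not Box (a or not a), 0
4. Dia a, 0
5. not (a or not a), 1
6. not a, 1
7. a, 1
Accessibility: 0R0, 0R1, 1R1
Branch closes: a and not a both at 1.
All branches of the tableau close; one closing branch shown above.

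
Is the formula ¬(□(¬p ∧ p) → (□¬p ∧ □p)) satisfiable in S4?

Unsatisfiable

1. ¬(□(¬p ∧ p) → (□¬p ∧ □p)), u
2. □(¬p ∧ p), u
3. ¬(□¬p ∧ □p), u
4. ¬p ∧ p, u
5. ¬p, u
6. p, u
Accessibility: uRu
Branch closes: p and ¬p both at u.
Every branch closes; the branch above is one of them.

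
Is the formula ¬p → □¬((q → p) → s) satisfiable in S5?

1. ¬p → □¬((q → p) → s), u
2. □¬((q → p) → s), u   [→-rule on 1 (branches; this branch)]
3. ¬((q → p) → s), u   [□-rule on 2 via uRu]
4. q → p, u   [¬→-rule on 3]
5. ¬s, u   [¬→-rule on 3]
6. p, u   [→-rule on 4 (branches; this branch)]
Accessibility: uRu

Satisfiable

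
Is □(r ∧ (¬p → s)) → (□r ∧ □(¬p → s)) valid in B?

Valid

Tableau for the negation ¬(□(r ∧ (¬p → s)) → (□r ∧ □(¬p → s))):
1. ¬(□(r ∧ (¬p → s)) → (□r ∧ □(¬p → s))), u
2. □(r ∧ (¬p → s)), u   [¬→-rule on 1]
3. ¬(□r ∧ □(¬p → s)), u   [¬→-rule on 1]
4. r ∧ (¬p → s), u   [□-rule on 2 via uRu]
5. r, u   [∧-rule on 4]
6. ¬p → s, u   [∧-rule on 4]
7. ¬□(¬p → s), u   [¬∧-rule on 3 (branches; this branch)]
8. s, u   [→-rule on 6 (branches; this branch)]
9. ¬(¬p → s), v   [¬□-rule on 7: fresh world v, uRv]
10. ¬p, v   [¬→-rule on 9]
11. ¬s, v   [¬→-rule on 9]
12. r ∧ (¬p → s), v   [□-rule on 2 via uRv]
13. r, v   [∧-rule on 12]
14. ¬p → s, v   [∧-rule on 12]
15. s, v   [→-rule on 14 (branches; this branch)]
Accessibility: uRu, uRv, vRu, vRv
Branch closes: s and ¬s both at v.
Every branch of the negation's tableau closes; the branch above is one of them.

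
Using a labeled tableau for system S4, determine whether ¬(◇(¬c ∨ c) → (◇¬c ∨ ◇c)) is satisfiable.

Unsatisfiable

1. ¬(◇(¬c ∨ c) → (◇¬c ∨ ◇c)), w0
2. ◇(¬c ∨ c), w0
3. ¬(◇¬c ∨ ◇c), w0
4. ¬◇¬c, w0
5. ¬◇c, w0
6. c, w0
7. ¬c, w0
Accessibility: w0Rw0
Branch closes: c and ¬c both at w0.
Every branch closes; the branch above is one of them.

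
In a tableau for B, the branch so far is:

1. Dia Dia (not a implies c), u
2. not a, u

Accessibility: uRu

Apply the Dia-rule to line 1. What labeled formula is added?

a fresh world v with uRv, and Dia (not a implies c) at v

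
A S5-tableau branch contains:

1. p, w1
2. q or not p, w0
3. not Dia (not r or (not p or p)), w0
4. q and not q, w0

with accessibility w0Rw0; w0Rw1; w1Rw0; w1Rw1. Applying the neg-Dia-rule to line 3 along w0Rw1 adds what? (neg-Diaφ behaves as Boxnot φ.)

not (not r or (not p or p)), w1

neg-Diaφ behaves as Boxnot φ: propagate the negated body to each accessible world.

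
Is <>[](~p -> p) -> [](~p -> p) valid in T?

Tableau for the negation ~(<>[](~p -> p) -> [](~p -> p)):
1. ~(<>[](~p -> p) -> [](~p -> p)), u
2. <>[](~p -> p), u
3. ~[](~p -> p), u
4. [](~p -> p), v
5. ~p -> p, v
6. p, v
7. ~(~p -> p), w
8. ~p, w
Accessibility: uRu, uRv, uRw, vRv, wRw
The negation has an open branch (countermodel exists).

No, not valid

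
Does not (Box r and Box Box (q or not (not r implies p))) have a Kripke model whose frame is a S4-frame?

1. not (Box r and Box Box (q or not (not r implies p))), w0
2. not Box Box (q or not (not r implies p)), w0
3. not Box (q or not (not r implies p)), w1
4. not (q or not (not r implies p)), w2
5. not q, w2
6. not r implies p, w2
7. p, w2
Accessibility: w0Rw0, w0Rw1, w0Rw2, w1Rw1, w1Rw2, w2Rw2

Satisfiable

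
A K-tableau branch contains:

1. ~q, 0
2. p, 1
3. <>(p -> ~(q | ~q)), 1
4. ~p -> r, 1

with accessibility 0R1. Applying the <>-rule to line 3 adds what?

a fresh world 2 with 1R2, and p -> ~(q | ~q) at 2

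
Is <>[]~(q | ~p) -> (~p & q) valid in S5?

Tableau for the negation ~(<>[]~(q | ~p) -> (~p & q)):
1. ~(<>[]~(q | ~p) -> (~p & q)), 0
2. <>[]~(q | ~p), 0   [~->-rule on 1]
3. ~(~p & q), 0   [~->-rule on 1]
4. ~q, 0   [~&-rule on 3 (branches; this branch)]
5. []~(q | ~p), 1   [<>-rule on 2: fresh world 1, 0R1]
6. ~(q | ~p), 0   [[]-rule on 5 via 1R0]
7. p, 0   [~|-rule on 6]
8. ~(q | ~p), 1   [[]-rule on 5 via 1R1]
9. ~q, 1   [~|-rule on 8]
10. p, 1   [~|-rule on 8]
Accessibility: 0R0, 0R1, 1R0, 1R1
The negation has an open branch (countermodel exists).

Invalid (countermodel exists)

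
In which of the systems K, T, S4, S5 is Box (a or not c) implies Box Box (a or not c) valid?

T-tableau for the negation not (Box (a or not c) implies Box Box (a or not c)):
1. not (Box (a or not c) implies Box Box (a or not c)), u
2. Box (a or not c), u
3. not Box Box (a or not c), u
4. a or not c, u
5. not c, u
6. not Box (a or not c), v
7. a or not c, v
8. not c, v
9. not (a or not c), w
10. not a, w
11. c, w
Accessibility: uRu, uRv, vRv, vRw, wRw
Complete open branch: countermodel on a T-frame, so not valid in T, nor in K (the same frame is also a K-frame).
S4-tableau for the negation not (Box (a or not c) implies Box Box (a or not c)):
1. not (Box (a or not c) implies Box Box (a or not c)), u
2. Box (a or not c), u
3. not Box Box (a or not c), u
4. a or not c, u
5. not c, u
6. not Box (a or not c), v
7. a or not c, v
8. not c, v
9. not (a or not c), w
10. not a, w
11. c, w
12. a or not c, w
13. not c, w
Accessibility: uRu, uRv, uRw, vRv, vRw, wRw
Branch closes: c and not c both at w.
Every branch closes (one shown): valid in S4, hence also in S5 (every theorem of S4 is a theorem of S5).

S4, S5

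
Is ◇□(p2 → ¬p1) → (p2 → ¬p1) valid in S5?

Tableau for the negation ¬(◇□(p2 → ¬p1) → (p2 → ¬p1)):
1. ¬(◇□(p2 → ¬p1) → (p2 → ¬p1)), w0
2. ◇□(p2 → ¬p1), w0
3. ¬(p2 → ¬p1), w0
4. p2, w0
5. p1, w0
6. □(p2 → ¬p1), w1
7. p2 → ¬p1, w0
8. p2 → ¬p1, w1
9. ¬p1, w0
Accessibility: w0Rw0, w0Rw1, w1Rw0, w1Rw1
Branch closes: p1 and ¬p1 both at w0.
Every branch of the negation's tableau closes; the branch above is one of them.

Valid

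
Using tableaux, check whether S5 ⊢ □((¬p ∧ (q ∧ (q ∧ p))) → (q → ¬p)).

Yes, valid

Tableau for the negation ¬□((¬p ∧ (q ∧ (q ∧ p))) → (q → ¬p)):
1. ¬□((¬p ∧ (q ∧ (q ∧ p))) → (q → ¬p)), 0
2. ¬((¬p ∧ (q ∧ (q ∧ p))) → (q → ¬p)), 1
3. ¬p ∧ (q ∧ (q ∧ p)), 1
4. ¬(q → ¬p), 1
5. ¬p, 1
6. q ∧ (q ∧ p), 1
7. q, 1
8. p, 1
Accessibility: 0R0, 0R1, 1R0, 1R1
Branch closes: p and ¬p both at 1.
All branches of the negation close; one closing branch shown above.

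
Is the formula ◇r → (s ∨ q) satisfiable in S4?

1. ◇r → (s ∨ q), w0
2. s ∨ q, w0
3. q, w0
Accessibility: w0Rw0

Satisfiable (open branch found)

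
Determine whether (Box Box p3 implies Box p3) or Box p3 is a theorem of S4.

Tableau for the negation not ((Box Box p3 implies Box p3) or Box p3):
1. not ((Box Box p3 implies Box p3) or Box p3), u
2. not (Box Box p3 implies Box p3), u
3. not Box p3, u
4. Box Box p3, u
5. Box p3, u
6. p3, u
7. not p3, v
8. Box p3, v
9. p3, v
Accessibility: uRu, uRv, vRv
Branch closes: p3 and not p3 both at v.
Every branch of the negation's tableau closes; the branch above is one of them.

Yes, valid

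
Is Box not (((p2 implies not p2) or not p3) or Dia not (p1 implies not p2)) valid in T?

Tableau for the negation not Box not (((p2 implies not p2) or not p3) or Dia not (p1 implies not p2)):
1. not Box not (((p2 implies not p2) or not p3) or Dia not (p1 implies not p2)), 0
2. ((p2 implies not p2) or not p3) or Dia not (p1 implies not p2), 1   [neg-Box-rule on 1: fresh world 1, 0R1]
3. Dia not (p1 implies not p2), 1   [or-rule on 2 (branches; this branch)]
4. not (p1 implies not p2), 2   [Dia-rule on 3: fresh world 2, 1R2]
5. p1, 2   [neg-implies-rule on 4]
6. p2, 2   [neg-implies-rule on 4]
Accessibility: 0R0, 0R1, 1R1, 1R2, 2R2
The negation has an open branch (countermodel exists).

Not valid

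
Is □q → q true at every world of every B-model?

Tableau for the negation ¬(□q → q):
1. ¬(□q → q), 0
2. □q, 0
3. ¬q, 0
4. q, 0
Accessibility: 0R0
Branch closes: q and ¬q both at 0.
All branches of the negation close; one closing branch shown above.

Valid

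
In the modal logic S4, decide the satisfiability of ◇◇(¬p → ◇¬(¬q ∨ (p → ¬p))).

1. ◇◇(¬p → ◇¬(¬q ∨ (p → ¬p))), u
2. ◇(¬p → ◇¬(¬q ∨ (p → ¬p))), v
3. ¬p → ◇¬(¬q ∨ (p → ¬p)), w
4. ◇¬(¬q ∨ (p → ¬p)), w
5. ¬(¬q ∨ (p → ¬p)), x
6. q, x
7. ¬(p → ¬p), x
8. p, x
Accessibility: uRu, uRv, uRw, uRx, vRv, vRw, vRx, wRw, wRx, xRx

Satisfiable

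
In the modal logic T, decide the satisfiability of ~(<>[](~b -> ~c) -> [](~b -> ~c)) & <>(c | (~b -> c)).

1. ~(<>[](~b -> ~c) -> [](~b -> ~c)) & <>(c | (~b -> c)), 0
2. ~(<>[](~b -> ~c) -> [](~b -> ~c)), 0
3. <>(c | (~b -> c)), 0
4. <>[](~b -> ~c), 0
5. ~[](~b -> ~c), 0
6. c | (~b -> c), 1
7. ~b -> c, 1
8. c, 1
9. [](~b -> ~c), 2
10. ~b -> ~c, 2
11. ~c, 2
12. ~(~b -> ~c), 3
13. ~b, 3
14. c, 3
Accessibility: 0R0, 0R1, 0R2, 0R3, 1R1, 2R2, 3R3

Satisfiable (open branch found)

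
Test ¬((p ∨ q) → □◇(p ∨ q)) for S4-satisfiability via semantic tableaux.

1. ¬((p ∨ q) → □◇(p ∨ q)), w0
2. p ∨ q, w0
3. ¬□◇(p ∨ q), w0
4. q, w0
5. ¬◇(p ∨ q), w1
6. ¬(p ∨ q), w1
7. ¬p, w1
8. ¬q, w1
Accessibility: w0Rw0, w0Rw1, w1Rw1

Yes, satisfiable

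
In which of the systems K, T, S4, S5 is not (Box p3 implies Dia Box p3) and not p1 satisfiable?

K

K-tableau for the formula:
1. not (Box p3 implies Dia Box p3) and not p1, w0
2. not (Box p3 implies Dia Box p3), w0
3. not p1, w0
4. Box p3, w0
5. not Dia Box p3, w0
Complete open branch: satisfiable in K.
T-tableau for the formula:
1. not (Box p3 implies Dia Box p3) and not p1, w0
2. not (Box p3 implies Dia Box p3), w0
3. not p1, w0
4. Box p3, w0
5. not Dia Box p3, w0
6. p3, w0
7. not Box p3, w0
8. not p3, w1
9. p3, w1
Accessibility: w0Rw0, w0Rw1, w1Rw1
Branch closes: p3 and not p3 both at w1.
Every branch closes (one shown): unsatisfiable in T, hence also in S4, S5 (every S4/S5-frame is a T-frame).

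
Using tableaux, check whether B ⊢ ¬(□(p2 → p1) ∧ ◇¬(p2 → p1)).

Tableau for the negation □(p2 → p1) ∧ ◇¬(p2 → p1):
1. □(p2 → p1) ∧ ◇¬(p2 → p1), w0
2. □(p2 → p1), w0
3. ◇¬(p2 → p1), w0
4. p2 → p1, w0
5. p1, w0
6. ¬(p2 → p1), w1
7. p2, w1
8. ¬p1, w1
9. p2 → p1, w1
10. p1, w1
Accessibility: w0Rw0, w0Rw1, w1Rw0, w1Rw1
Branch closes: p1 and ¬p1 both at w1.
All branches of the negation close; one closing branch shown above.

Valid in B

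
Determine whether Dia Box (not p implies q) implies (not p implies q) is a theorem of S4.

Not valid

Tableau for the negation not (Dia Box (not p implies q) implies (not p implies q)):
1. not (Dia Box (not p implies q) implies (not p implies q)), u
2. Dia Box (not p implies q), u
3. not (not p implies q), u
4. not p, u
5. not q, u
6. Box (not p implies q), v
7. not p implies q, v
8. q, v
Accessibility: uRu, uRv, vRv
The negation has an open branch (countermodel exists).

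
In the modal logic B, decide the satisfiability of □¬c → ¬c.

Satisfiable (open branch found)

1. □¬c → ¬c, u
2. ¬c, u
Accessibility: uRu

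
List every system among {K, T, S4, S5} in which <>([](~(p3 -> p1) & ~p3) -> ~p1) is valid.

T, S4, S5

T-tableau for the negation ~<>([](~(p3 -> p1) & ~p3) -> ~p1):
1. ~<>([](~(p3 -> p1) & ~p3) -> ~p1), u
2. ~([](~(p3 -> p1) & ~p3) -> ~p1), u   [~<>-rule on 1 via uRu]
3. [](~(p3 -> p1) & ~p3), u   [~->-rule on 2]
4. p1, u   [~->-rule on 2]
5. ~(p3 -> p1) & ~p3, u   [[]-rule on 3 via uRu]
6. ~(p3 -> p1), u   [&-rule on 5]
7. ~p3, u   [&-rule on 5]
8. p3, u   [~->-rule on 6]
9. ~p1, u   [~->-rule on 6]
Accessibility: uRu
Branch closes: p3 and ~p3 both at u.
Every branch closes (one shown): valid in T, hence also in S4, S5 (every theorem of T is a theorem of S4 and S5).
K-tableau for the negation ~<>([](~(p3 -> p1) & ~p3) -> ~p1):
1. ~<>([](~(p3 -> p1) & ~p3) -> ~p1), u
Complete open branch: countermodel on a K-frame, so not valid in K.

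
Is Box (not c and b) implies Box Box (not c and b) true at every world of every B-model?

Not valid

Tableau for the negation not (Box (not c and b) implies Box Box (not c and b)):
1. not (Box (not c and b) implies Box Box (not c and b)), u
2. Box (not c and b), u   [neg-implies-rule on 1]
3. not Box Box (not c and b), u   [neg-implies-rule on 1]
4. not c and b, u   [Box-rule on 2 via uRu]
5. not c, u   [and-rule on 4]
6. b, u   [and-rule on 4]
7. not Box (not c and b), v   [neg-Box-rule on 3: fresh world v, uRv]
8. not c and b, v   [Box-rule on 2 via uRv]
9. not c, v   [and-rule on 8]
10. b, v   [and-rule on 8]
11. not (not c and b), w   [neg-Box-rule on 7: fresh world w, vRw]
12. not b, w   [neg-and-rule on 11 (branches; this branch)]
Accessibility: uRu, uRv, vRu, vRv, vRw, wRv, wRw
The negation has an open branch (countermodel exists).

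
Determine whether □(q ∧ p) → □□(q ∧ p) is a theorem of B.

Not valid

Tableau for the negation ¬(□(q ∧ p) → □□(q ∧ p)):
1. ¬(□(q ∧ p) → □□(q ∧ p)), u
2. □(q ∧ p), u
3. ¬□□(q ∧ p), u
4. q ∧ p, u
5. q, u
6. p, u
7. ¬□(q ∧ p), v
8. q ∧ p, v
9. q, v
10. p, v
11. ¬(q ∧ p), w
12. ¬p, w
Accessibility: uRu, uRv, vRu, vRv, vRw, wRv, wRw
The negation has an open branch (countermodel exists).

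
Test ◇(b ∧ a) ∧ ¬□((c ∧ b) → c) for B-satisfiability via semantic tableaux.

1. ◇(b ∧ a) ∧ ¬□((c ∧ b) → c), u
2. ◇(b ∧ a), u
3. ¬□((c ∧ b) → c), u
4. b ∧ a, v
5. b, v
6. a, v
7. ¬((c ∧ b) → c), w
8. c ∧ b, w
9. ¬c, w
10. c, w
11. b, w
Accessibility: uRu, uRv, uRw, vRu, vRv, wRu, wRw
Branch closes: c and ¬c both at w.
All branches of the tableau close; one closing branch shown above.

Unsatisfiable (every branch closes)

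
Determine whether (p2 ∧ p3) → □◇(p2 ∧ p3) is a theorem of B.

Tableau for the negation ¬((p2 ∧ p3) → □◇(p2 ∧ p3)):
1. ¬((p2 ∧ p3) → □◇(p2 ∧ p3)), w0
2. p2 ∧ p3, w0
3. ¬□◇(p2 ∧ p3), w0
4. p2, w0
5. p3, w0
6. ¬◇(p2 ∧ p3), w1
7. ¬(p2 ∧ p3), w0
8. ¬(p2 ∧ p3), w1
9. ¬p3, w0
Accessibility: w0Rw0, w0Rw1, w1Rw0, w1Rw1
Branch closes: p3 and ¬p3 both at w0.
Every branch of the negation's tableau closes; the branch above is one of them.

Valid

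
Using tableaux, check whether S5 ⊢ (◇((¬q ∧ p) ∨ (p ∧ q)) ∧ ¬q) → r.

Tableau for the negation ¬((◇((¬q ∧ p) ∨ (p ∧ q)) ∧ ¬q) → r):
1. ¬((◇((¬q ∧ p) ∨ (p ∧ q)) ∧ ¬q) → r), 0
2. ◇((¬q ∧ p) ∨ (p ∧ q)) ∧ ¬q, 0
3. ¬r, 0
4. ◇((¬q ∧ p) ∨ (p ∧ q)), 0
5. ¬q, 0
6. (¬q ∧ p) ∨ (p ∧ q), 1
7. p ∧ q, 1
8. p, 1
9. q, 1
Accessibility: 0R0, 0R1, 1R0, 1R1
The negation has an open branch (countermodel exists).

Not valid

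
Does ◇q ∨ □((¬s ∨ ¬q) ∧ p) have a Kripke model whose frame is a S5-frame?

1. ◇q ∨ □((¬s ∨ ¬q) ∧ p), u
2. □((¬s ∨ ¬q) ∧ p), u   [∨-rule on 1 (branches; this branch)]
3. (¬s ∨ ¬q) ∧ p, u   [□-rule on 2 via uRu]
4. ¬s ∨ ¬q, u   [∧-rule on 3]
5. p, u   [∧-rule on 3]
6. ¬q, u   [∨-rule on 4 (branches; this branch)]
Accessibility: uRu

Satisfiable (open branch found)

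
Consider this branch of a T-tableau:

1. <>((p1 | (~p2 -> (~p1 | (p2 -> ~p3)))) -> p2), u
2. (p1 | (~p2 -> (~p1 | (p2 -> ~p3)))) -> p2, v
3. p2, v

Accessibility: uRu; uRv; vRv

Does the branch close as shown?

No world carries both an atom and its negation.

No, open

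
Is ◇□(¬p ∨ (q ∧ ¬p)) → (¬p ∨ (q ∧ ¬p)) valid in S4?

No, not valid

Tableau for the negation ¬(◇□(¬p ∨ (q ∧ ¬p)) → (¬p ∨ (q ∧ ¬p))):
1. ¬(◇□(¬p ∨ (q ∧ ¬p)) → (¬p ∨ (q ∧ ¬p))), w0
2. ◇□(¬p ∨ (q ∧ ¬p)), w0
3. ¬(¬p ∨ (q ∧ ¬p)), w0
4. p, w0
5. ¬(q ∧ ¬p), w0
6. □(¬p ∨ (q ∧ ¬p)), w1
7. ¬p ∨ (q ∧ ¬p), w1
8. q ∧ ¬p, w1
9. q, w1
10. ¬p, w1
Accessibility: w0Rw0, w0Rw1, w1Rw1
The negation has an open branch (countermodel exists).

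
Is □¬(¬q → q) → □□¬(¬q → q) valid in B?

Invalid (countermodel exists)

Tableau for the negation ¬(□¬(¬q → q) → □□¬(¬q → q)):
1. ¬(□¬(¬q → q) → □□¬(¬q → q)), u
2. □¬(¬q → q), u
3. ¬□□¬(¬q → q), u
4. ¬(¬q → q), u
5. ¬q, u
6. ¬□¬(¬q → q), v
7. ¬(¬q → q), v
8. ¬q, v
9. ¬q → q, w
10. q, w
Accessibility: uRu, uRv, vRu, vRv, vRw, wRv, wRw
The negation has an open branch (countermodel exists).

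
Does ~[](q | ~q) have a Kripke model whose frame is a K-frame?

1. ~[](q | ~q), u
2. ~(q | ~q), v   [~[]-rule on 1: fresh world v, uRv]
3. ~q, v   [~|-rule on 2]
4. q, v   [~|-rule on 2]
Accessibility: uRv
Branch closes: q and ~q both at v.
All branches of the tableau close; one closing branch shown above.

Unsatisfiable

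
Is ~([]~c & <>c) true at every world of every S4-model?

Tableau for the negation []~c & <>c:
1. []~c & <>c, w0
2. []~c, w0
3. <>c, w0
4. ~c, w0
5. c, w1
6. ~c, w1
Accessibility: w0Rw0, w0Rw1, w1Rw1
Branch closes: c and ~c both at w1.
Every branch of the negation's tableau closes; the branch above is one of them.

Valid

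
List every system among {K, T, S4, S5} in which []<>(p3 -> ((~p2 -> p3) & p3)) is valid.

T-tableau for the negation ~[]<>(p3 -> ((~p2 -> p3) & p3)):
1. ~[]<>(p3 -> ((~p2 -> p3) & p3)), u
2. ~<>(p3 -> ((~p2 -> p3) & p3)), v
3. ~(p3 -> ((~p2 -> p3) & p3)), v
4. p3, v
5. ~((~p2 -> p3) & p3), v
6. ~(~p2 -> p3), v
7. ~p2, v
8. ~p3, v
Accessibility: uRu, uRv, vRv
Branch closes: p3 and ~p3 both at v.
Every branch closes (one shown): valid in T, hence also in S4, S5 (every theorem of T is a theorem of S4 and S5).
K-tableau for the negation ~[]<>(p3 -> ((~p2 -> p3) & p3)):
1. ~[]<>(p3 -> ((~p2 -> p3) & p3)), u
2. ~<>(p3 -> ((~p2 -> p3) & p3)), v
Accessibility: uRv
Complete open branch: countermodel on a K-frame, so not valid in K.

T, S4, S5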